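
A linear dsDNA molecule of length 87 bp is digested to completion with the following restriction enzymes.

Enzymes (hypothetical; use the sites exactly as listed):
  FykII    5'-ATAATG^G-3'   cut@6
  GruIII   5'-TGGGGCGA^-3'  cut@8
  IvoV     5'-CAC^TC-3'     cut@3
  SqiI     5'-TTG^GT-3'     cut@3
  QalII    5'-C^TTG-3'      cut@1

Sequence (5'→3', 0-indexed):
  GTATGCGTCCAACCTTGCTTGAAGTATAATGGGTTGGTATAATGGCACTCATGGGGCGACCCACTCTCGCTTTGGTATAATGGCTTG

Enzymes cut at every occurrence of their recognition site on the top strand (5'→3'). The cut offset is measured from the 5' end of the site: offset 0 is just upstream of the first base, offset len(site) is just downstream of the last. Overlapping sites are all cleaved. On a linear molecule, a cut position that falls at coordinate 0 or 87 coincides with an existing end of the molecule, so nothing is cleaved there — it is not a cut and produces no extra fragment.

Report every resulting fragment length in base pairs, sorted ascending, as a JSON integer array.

[2,3,4,4,5,5,8,8,10,11,13,14]

Per-enzyme occurrences:
  FykII (ATAATGG, off=6): starts [25, 38, 76] → cuts [31, 44, 82]
  GruIII (TGGGGCGA, off=8): starts [51] → cuts [59]
  IvoV (CACTC, off=3): starts [45, 61] → cuts [48, 64]
  SqiI (TTGGT, off=3): starts [33, 71] → cuts [36, 74]
  QalII (CTTG, off=1): starts [13, 17, 83] → cuts [14, 18, 84]

All cut coordinates (distinct, sorted): [14, 18, 31, 36, 44, 48, 59, 64, 74, 82, 84]

Fragment lengths:
  [0,14): 14 bp
  [14,18): 4 bp
  [18,31): 13 bp
  [31,36): 5 bp
  [36,44): 8 bp
  [44,48): 4 bp
  [48,59): 11 bp
  [59,64): 5 bp
  [64,74): 10 bp
  [74,82): 8 bp
  [82,84): 2 bp
  [84,87): 3 bp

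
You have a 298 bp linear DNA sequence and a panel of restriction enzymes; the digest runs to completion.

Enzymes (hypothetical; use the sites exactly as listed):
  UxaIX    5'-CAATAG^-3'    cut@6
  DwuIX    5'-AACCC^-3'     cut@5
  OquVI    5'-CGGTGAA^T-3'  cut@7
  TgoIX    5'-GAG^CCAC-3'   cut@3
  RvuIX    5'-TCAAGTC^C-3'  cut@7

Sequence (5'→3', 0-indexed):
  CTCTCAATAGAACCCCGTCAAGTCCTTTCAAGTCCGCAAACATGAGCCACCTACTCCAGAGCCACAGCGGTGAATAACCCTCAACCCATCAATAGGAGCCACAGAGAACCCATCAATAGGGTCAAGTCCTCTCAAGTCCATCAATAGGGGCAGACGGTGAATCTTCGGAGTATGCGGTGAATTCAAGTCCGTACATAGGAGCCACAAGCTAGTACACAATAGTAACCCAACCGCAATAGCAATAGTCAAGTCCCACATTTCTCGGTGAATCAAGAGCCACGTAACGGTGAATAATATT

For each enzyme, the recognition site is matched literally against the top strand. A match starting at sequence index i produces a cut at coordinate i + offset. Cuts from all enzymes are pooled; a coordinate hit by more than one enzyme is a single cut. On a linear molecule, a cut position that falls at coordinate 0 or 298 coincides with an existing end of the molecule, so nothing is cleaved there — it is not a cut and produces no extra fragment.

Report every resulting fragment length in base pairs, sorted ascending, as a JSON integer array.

Site scan:
  UxaIX (CAATAG, off=6): starts [4, 89, 113, 141, 216, 233, 239] → cuts [10, 95, 119, 147, 222, 239, 245]
  DwuIX (AACCC, off=5): starts [10, 75, 82, 106, 223] → cuts [15, 80, 87, 111, 228]
  OquVI (CGGTGAAT, off=7): starts [67, 154, 174, 262, 284] → cuts [74, 161, 181, 269, 291]
  TgoIX (GAGCCAC, off=3): starts [43, 58, 95, 198, 273] → cuts [46, 61, 98, 201, 276]
  RvuIX (TCAAGTCC, off=7): starts [17, 27, 121, 131, 182, 245] → cuts [24, 34, 128, 138, 189, 252]

All cut coordinates (distinct, sorted): [10, 15, 24, 34, 46, 61, 74, 80, 87, 95, 98, 111, 119, 128, 138, 147, 161, 181, 189, 201, 222, 228, 239, 245, 252, 269, 276, 291]

Fragments:
  [0,10): 10 bp
  [10,15): 5 bp
  [15,24): 9 bp
  [24,34): 10 bp
  [34,46): 12 bp
  [46,61): 15 bp
  [61,74): 13 bp
  [74,80): 6 bp
  [80,87): 7 bp
  [87,95): 8 bp
  [95,98): 3 bp
  [98,111): 13 bp
  [111,119): 8 bp
  [119,128): 9 bp
  [128,138): 10 bp
  [138,147): 9 bp
  [147,161): 14 bp
  [161,181): 20 bp
  [181,189): 8 bp
  [189,201): 12 bp
  [201,222): 21 bp
  [222,228): 6 bp
  [228,239): 11 bp
  [239,245): 6 bp
  [245,252): 7 bp
  [252,269): 17 bp
  [269,276): 7 bp
  [276,291): 15 bp
  [291,298): 7 bp

[3,5,6,6,6,7,7,7,7,8,8,8,9,9,9,10,10,10,11,12,12,13,13,14,15,15,17,20,21]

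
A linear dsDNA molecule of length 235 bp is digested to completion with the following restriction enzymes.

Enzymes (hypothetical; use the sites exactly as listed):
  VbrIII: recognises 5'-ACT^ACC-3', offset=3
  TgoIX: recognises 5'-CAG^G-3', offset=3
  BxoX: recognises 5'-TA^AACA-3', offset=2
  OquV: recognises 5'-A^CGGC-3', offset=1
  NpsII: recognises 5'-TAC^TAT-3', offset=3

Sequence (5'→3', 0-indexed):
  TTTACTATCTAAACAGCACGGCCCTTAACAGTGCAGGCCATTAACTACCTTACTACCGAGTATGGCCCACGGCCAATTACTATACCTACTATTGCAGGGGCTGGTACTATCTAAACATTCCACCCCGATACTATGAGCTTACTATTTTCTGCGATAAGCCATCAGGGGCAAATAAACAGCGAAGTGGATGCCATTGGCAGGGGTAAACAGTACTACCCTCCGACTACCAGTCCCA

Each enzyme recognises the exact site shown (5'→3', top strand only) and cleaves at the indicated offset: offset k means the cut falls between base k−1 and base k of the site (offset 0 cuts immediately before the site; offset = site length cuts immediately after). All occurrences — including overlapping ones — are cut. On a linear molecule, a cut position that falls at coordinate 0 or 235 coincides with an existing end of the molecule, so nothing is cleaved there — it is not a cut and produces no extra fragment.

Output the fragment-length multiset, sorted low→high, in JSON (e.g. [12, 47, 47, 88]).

[5,5,6,6,7,8,8,9,9,9,10,10,10,11,11,11,15,18,18,23,26]

Site scan:
  VbrIII ACTACC/3: at [43, 51, 211, 222] ⇒ [46, 54, 214, 225]
  TgoIX CAGG/3: at [33, 94, 162, 197] ⇒ [36, 97, 165, 200]
  BxoX TAAACA/2: at [9, 111, 172, 203] ⇒ [11, 113, 174, 205]
  OquV ACGGC/1: at [17, 68] ⇒ [18, 69]
  NpsII TACTAT/3: at [2, 77, 86, 104, 128, 139] ⇒ [5, 80, 89, 107, 131, 142]

Pooled cuts: [5, 11, 18, 36, 46, 54, 69, 80, 89, 97, 107, 113, 131, 142, 165, 174, 200, 205, 214, 225]

Fragments:
  [0,5): 5 bp
  [5,11): 6 bp
  [11,18): 7 bp
  [18,36): 18 bp
  [36,46): 10 bp
  [46,54): 8 bp
  [54,69): 15 bp
  [69,80): 11 bp
  [80,89): 9 bp
  [89,97): 8 bp
  [97,107): 10 bp
  [107,113): 6 bp
  [113,131): 18 bp
  [131,142): 11 bp
  [142,165): 23 bp
  [165,174): 9 bp
  [174,200): 26 bp
  [200,205): 5 bp
  [205,214): 9 bp
  [214,225): 11 bp
  [225,235): 10 bp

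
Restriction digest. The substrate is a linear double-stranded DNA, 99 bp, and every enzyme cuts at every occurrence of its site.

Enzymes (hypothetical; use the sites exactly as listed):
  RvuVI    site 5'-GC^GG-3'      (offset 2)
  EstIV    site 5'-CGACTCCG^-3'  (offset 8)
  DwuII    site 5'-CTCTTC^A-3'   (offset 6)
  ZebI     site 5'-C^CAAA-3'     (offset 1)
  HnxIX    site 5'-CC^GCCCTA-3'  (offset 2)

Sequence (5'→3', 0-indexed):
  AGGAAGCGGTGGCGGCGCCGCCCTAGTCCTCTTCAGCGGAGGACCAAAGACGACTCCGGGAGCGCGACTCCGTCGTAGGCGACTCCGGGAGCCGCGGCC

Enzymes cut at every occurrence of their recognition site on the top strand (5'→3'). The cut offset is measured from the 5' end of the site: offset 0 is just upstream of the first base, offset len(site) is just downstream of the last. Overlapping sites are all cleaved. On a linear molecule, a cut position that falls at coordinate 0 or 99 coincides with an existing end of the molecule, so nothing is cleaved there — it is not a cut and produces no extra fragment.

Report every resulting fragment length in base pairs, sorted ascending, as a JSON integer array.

Scan for sites:
  RvuVI GCGG/2: at [5, 11, 35, 93] ⇒ [7, 13, 37, 95]
  EstIV CGACTCCG/8: at [50, 64, 79] ⇒ [58, 72, 87]
  DwuII CTCTTCA/6: at [28] ⇒ [34]
  ZebI CCAAA/1: at [43] ⇒ [44]
  HnxIX CCGCCCTA/2: at [17] ⇒ [19]

Pooled cuts: [7, 13, 19, 34, 37, 44, 58, 72, 87, 95]

Fragments:
  [0,7): 7 bp
  [7,13): 6 bp
  [13,19): 6 bp
  [19,34): 15 bp
  [34,37): 3 bp
  [37,44): 7 bp
  [44,58): 14 bp
  [58,72): 14 bp
  [72,87): 15 bp
  [87,95): 8 bp
  [95,99): 4 bp

[3,4,6,6,7,7,8,14,14,15,15]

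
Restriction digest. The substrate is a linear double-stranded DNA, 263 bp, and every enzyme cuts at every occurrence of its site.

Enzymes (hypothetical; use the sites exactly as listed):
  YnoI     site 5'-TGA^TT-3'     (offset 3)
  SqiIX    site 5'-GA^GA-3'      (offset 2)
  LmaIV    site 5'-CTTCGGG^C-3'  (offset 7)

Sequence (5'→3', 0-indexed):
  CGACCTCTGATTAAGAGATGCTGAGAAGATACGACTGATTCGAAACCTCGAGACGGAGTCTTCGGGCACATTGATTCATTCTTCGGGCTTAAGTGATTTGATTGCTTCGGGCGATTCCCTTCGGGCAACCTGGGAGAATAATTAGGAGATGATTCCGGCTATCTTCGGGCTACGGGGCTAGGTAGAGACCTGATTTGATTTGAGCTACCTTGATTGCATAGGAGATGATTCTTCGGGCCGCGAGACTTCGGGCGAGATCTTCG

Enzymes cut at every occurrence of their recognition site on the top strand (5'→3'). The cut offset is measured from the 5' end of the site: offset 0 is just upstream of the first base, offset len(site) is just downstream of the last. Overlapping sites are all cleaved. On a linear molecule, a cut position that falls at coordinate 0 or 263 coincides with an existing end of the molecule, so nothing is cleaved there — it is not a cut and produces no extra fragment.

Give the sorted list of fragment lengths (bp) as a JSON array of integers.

Scan for sites:
  YnoI (TGATT, off=3): starts [7, 35, 71, 93, 98, 149, 190, 195, 210, 225] → cuts [10, 38, 74, 96, 101, 152, 193, 198, 213, 228]
  SqiIX (GAGA, off=2): starts [14, 22, 49, 133, 145, 184, 221, 241, 253] → cuts [16, 24, 51, 135, 147, 186, 223, 243, 255]
  LmaIV (CTTCGGGC, off=7): starts [59, 80, 104, 118, 162, 230, 245] → cuts [66, 87, 111, 125, 169, 237, 252]

Pooled cuts: [10, 16, 24, 38, 51, 66, 74, 87, 96, 101, 111, 125, 135, 147, 152, 169, 186, 193, 198, 213, 223, 228, 237, 243, 252, 255]

Fragments:
  [0,10): 10 bp
  [10,16): 6 bp
  [16,24): 8 bp
  [24,38): 14 bp
  [38,51): 13 bp
  [51,66): 15 bp
  [66,74): 8 bp
  [74,87): 13 bp
  [87,96): 9 bp
  [96,101): 5 bp
  [101,111): 10 bp
  [111,125): 14 bp
  [125,135): 10 bp
  [135,147): 12 bp
  [147,152): 5 bp
  [152,169): 17 bp
  [169,186): 17 bp
  [186,193): 7 bp
  [193,198): 5 bp
  [198,213): 15 bp
  [213,223): 10 bp
  [223,228): 5 bp
  [228,237): 9 bp
  [237,243): 6 bp
  [243,252): 9 bp
  [252,255): 3 bp
  [255,263): 8 bp

[3,5,5,5,5,6,6,7,8,8,8,9,9,9,10,10,10,10,12,13,13,14,14,15,15,17,17]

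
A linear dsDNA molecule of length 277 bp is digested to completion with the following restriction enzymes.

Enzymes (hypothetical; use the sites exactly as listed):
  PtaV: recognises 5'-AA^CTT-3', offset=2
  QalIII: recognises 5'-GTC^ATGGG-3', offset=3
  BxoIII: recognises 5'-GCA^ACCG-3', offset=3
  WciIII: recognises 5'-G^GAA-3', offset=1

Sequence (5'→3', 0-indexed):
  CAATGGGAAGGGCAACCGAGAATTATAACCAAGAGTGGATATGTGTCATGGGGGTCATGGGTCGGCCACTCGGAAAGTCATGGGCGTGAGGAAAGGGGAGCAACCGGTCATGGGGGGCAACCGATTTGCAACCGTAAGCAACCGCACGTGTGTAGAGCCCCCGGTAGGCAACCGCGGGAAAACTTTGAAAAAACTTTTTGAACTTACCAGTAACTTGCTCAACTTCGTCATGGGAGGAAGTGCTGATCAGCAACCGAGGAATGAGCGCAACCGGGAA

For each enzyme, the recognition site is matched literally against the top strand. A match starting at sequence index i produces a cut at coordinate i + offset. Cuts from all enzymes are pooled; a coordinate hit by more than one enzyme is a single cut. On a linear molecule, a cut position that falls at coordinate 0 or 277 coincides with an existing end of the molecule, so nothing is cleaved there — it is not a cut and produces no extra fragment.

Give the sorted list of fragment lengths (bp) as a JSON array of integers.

[3,5,5,6,6,7,7,7,7,7,8,9,9,9,10,10,11,11,11,11,11,12,16,16,30,33]

Per-enzyme occurrences:
  PtaV AACTT/2: at [180, 191, 200, 211, 220] ⇒ [182, 193, 202, 213, 222]
  QalIII GTCATGGG/3: at [44, 53, 76, 106, 226] ⇒ [47, 56, 79, 109, 229]
  BxoIII GCAACCG/3: at [11, 99, 116, 127, 137, 167, 249, 266] ⇒ [14, 102, 119, 130, 140, 170, 252, 269]
  WciIII GGAA/1: at [5, 71, 89, 176, 235, 257, 273] ⇒ [6, 72, 90, 177, 236, 258, 274]

All cut coordinates (distinct, sorted): [6, 14, 47, 56, 72, 79, 90, 102, 109, 119, 130, 140, 170, 177, 182, 193, 202, 213, 222, 229, 236, 252, 258, 269, 274]

Fragments:
  [0,6): 6 bp
  [6,14): 8 bp
  [14,47): 33 bp
  [47,56): 9 bp
  [56,72): 16 bp
  [72,79): 7 bp
  [79,90): 11 bp
  [90,102): 12 bp
  [102,109): 7 bp
  [109,119): 10 bp
  [119,130): 11 bp
  [130,140): 10 bp
  [140,170): 30 bp
  [170,177): 7 bp
  [177,182): 5 bp
  [182,193): 11 bp
  [193,202): 9 bp
  [202,213): 11 bp
  [213,222): 9 bp
  [222,229): 7 bp
  [229,236): 7 bp
  [236,252): 16 bp
  [252,258): 6 bp
  [258,269): 11 bp
  [269,274): 5 bp
  [274,277): 3 bp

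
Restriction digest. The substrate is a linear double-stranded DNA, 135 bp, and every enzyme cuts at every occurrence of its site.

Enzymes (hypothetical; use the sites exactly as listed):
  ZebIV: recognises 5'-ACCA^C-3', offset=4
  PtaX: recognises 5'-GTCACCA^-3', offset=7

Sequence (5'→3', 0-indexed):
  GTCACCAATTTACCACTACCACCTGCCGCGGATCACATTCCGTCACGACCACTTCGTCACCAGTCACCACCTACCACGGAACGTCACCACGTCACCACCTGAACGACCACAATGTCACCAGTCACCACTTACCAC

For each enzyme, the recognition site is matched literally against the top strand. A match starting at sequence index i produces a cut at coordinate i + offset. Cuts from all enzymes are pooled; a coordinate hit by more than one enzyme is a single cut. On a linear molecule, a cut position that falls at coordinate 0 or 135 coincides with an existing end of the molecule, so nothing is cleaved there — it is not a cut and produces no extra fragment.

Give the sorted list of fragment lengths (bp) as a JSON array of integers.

Per-enzyme occurrences:
  ZebIV ACCAC/4: at [11, 17, 47, 65, 72, 85, 93, 105, 123, 130] ⇒ [15, 21, 51, 69, 76, 89, 97, 109, 127, 134]
  PtaX GTCACCA/7: at [0, 55, 62, 82, 90, 113, 120] ⇒ [7, 62, 69, 89, 97, 120, 127]

All cut coordinates (distinct, sorted): [7, 15, 21, 51, 62, 69, 76, 89, 97, 109, 120, 127, 134]

Fragments:
  [0,7): 7 bp
  [7,15): 8 bp
  [15,21): 6 bp
  [21,51): 30 bp
  [51,62): 11 bp
  [62,69): 7 bp
  [69,76): 7 bp
  [76,89): 13 bp
  [89,97): 8 bp
  [97,109): 12 bp
  [109,120): 11 bp
  [120,127): 7 bp
  [127,134): 7 bp
  [134,135): 1 bp

[1,6,7,7,7,7,7,8,8,11,11,12,13,30]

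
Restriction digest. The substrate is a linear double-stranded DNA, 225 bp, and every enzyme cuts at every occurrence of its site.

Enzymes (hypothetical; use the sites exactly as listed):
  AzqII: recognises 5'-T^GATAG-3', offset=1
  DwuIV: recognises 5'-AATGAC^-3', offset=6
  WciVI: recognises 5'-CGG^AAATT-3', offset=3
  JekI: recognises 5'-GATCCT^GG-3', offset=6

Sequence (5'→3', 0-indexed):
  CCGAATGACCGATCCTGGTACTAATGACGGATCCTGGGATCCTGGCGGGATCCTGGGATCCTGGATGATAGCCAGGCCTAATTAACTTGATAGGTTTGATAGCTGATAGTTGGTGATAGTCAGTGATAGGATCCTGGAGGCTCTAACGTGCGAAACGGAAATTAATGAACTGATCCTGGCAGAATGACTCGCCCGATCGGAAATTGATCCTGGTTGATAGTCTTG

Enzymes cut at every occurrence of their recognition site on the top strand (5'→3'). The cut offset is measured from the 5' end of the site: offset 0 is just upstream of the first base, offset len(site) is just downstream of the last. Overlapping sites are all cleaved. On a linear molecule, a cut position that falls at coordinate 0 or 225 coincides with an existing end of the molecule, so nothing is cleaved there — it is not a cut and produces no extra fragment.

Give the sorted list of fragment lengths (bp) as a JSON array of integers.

[4,4,7,7,7,8,8,9,9,10,10,10,11,11,11,11,12,12,19,22,23]

Site scan:
  AzqII (TGATAG, off=1): starts [65, 87, 96, 103, 113, 123, 214] → cuts [66, 88, 97, 104, 114, 124, 215]
  DwuIV (AATGAC, off=6): starts [3, 22, 182] → cuts [9, 28, 188]
  WciVI (CGGAAATT, off=3): starts [155, 197] → cuts [158, 200]
  JekI (GATCCTGG, off=6): starts [10, 29, 37, 48, 56, 129, 171, 205] → cuts [16, 35, 43, 54, 62, 135, 177, 211]

All cut coordinates (distinct, sorted): [9, 16, 28, 35, 43, 54, 62, 66, 88, 97, 104, 114, 124, 135, 158, 177, 188, 200, 211, 215]

Fragment lengths:
  [0,9): 9 bp
  [9,16): 7 bp
  [16,28): 12 bp
  [28,35): 7 bp
  [35,43): 8 bp
  [43,54): 11 bp
  [54,62): 8 bp
  [62,66): 4 bp
  [66,88): 22 bp
  [88,97): 9 bp
  [97,104): 7 bp
  [104,114): 10 bp
  [114,124): 10 bp
  [124,135): 11 bp
  [135,158): 23 bp
  [158,177): 19 bp
  [177,188): 11 bp
  [188,200): 12 bp
  [200,211): 11 bp
  [211,215): 4 bp
  [215,225): 10 bp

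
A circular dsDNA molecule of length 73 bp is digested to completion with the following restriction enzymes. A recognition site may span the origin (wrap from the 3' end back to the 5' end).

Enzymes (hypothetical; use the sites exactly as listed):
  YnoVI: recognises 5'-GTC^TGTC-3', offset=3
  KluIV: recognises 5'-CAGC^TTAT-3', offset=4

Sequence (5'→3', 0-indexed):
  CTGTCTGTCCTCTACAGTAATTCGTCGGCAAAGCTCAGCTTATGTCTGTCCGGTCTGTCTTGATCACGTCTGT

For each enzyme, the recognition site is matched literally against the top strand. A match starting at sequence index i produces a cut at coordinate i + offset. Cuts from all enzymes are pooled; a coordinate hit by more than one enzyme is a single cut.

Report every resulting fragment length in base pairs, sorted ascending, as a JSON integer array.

Site scan:
  YnoVI (GTCTGTC, off=3): starts [2, 43, 52, 67, 71] → cuts [1, 5, 46, 55, 70]
  KluIV (CAGCTTAT, off=4): starts [35] → cuts [39]

All cut coordinates (distinct, sorted): [1, 5, 39, 46, 55, 70]

Fragments:
  1→5: 4 bp
  5→39: 34 bp
  39→46: 7 bp
  46→55: 9 bp
  55→70: 15 bp
  70→1 (wrap): 73-70+1 = 4 bp

[4,4,7,9,15,34]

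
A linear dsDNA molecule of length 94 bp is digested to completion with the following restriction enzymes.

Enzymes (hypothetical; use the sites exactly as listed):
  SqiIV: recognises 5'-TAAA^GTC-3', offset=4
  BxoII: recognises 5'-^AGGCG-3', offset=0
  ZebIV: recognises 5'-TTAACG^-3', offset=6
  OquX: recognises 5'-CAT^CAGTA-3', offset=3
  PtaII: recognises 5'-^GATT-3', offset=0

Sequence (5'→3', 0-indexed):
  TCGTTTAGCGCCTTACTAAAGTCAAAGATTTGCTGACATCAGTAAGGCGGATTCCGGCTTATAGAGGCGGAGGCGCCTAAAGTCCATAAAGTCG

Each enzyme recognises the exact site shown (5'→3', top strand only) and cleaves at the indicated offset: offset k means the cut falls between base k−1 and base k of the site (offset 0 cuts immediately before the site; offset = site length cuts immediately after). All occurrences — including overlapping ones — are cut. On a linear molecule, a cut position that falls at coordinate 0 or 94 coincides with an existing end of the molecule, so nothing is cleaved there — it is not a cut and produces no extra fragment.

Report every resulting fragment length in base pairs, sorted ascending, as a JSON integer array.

Scan for sites:
  SqiIV TAAAGTC/4: at [16, 77, 86] ⇒ [20, 81, 90]
  BxoII AGGCG/0: at [44, 64, 70] ⇒ [44, 64, 70]
  ZebIV (TTAACG, off=6): no sites
  OquX CATCAGTA/3: at [36] ⇒ [39]
  PtaII GATT/0: at [26, 49] ⇒ [26, 49]

All cut coordinates (distinct, sorted): [20, 26, 39, 44, 49, 64, 70, 81, 90]

Fragments:
  [0,20): 20 bp
  [20,26): 6 bp
  [26,39): 13 bp
  [39,44): 5 bp
  [44,49): 5 bp
  [49,64): 15 bp
  [64,70): 6 bp
  [70,81): 11 bp
  [81,90): 9 bp
  [90,94): 4 bp

[4,5,5,6,6,9,11,13,15,20]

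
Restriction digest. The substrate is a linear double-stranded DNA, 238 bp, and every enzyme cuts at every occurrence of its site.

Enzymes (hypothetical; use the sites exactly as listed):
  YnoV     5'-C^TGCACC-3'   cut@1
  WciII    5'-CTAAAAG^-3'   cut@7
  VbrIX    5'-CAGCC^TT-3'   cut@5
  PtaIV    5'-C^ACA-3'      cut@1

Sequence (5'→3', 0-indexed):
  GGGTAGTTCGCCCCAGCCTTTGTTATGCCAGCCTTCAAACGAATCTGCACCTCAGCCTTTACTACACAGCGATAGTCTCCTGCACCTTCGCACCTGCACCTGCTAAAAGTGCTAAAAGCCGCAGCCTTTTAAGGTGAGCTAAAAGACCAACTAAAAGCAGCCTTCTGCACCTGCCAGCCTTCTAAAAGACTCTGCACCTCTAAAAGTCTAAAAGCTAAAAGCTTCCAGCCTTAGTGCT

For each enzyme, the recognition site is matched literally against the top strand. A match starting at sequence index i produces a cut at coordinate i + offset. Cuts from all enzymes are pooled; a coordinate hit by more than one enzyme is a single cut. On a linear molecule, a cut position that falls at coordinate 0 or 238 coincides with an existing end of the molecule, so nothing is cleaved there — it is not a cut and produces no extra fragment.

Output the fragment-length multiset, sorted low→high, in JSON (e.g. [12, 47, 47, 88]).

[3,4,5,7,8,8,8,8,9,9,9,12,12,12,14,14,14,15,15,15,18,19]

Scan for sites:
  YnoV CTGCACC/1: at [44, 79, 93, 164, 191] ⇒ [45, 80, 94, 165, 192]
  WciII CTAAAAG/7: at [102, 111, 138, 150, 181, 199, 207, 214] ⇒ [109, 118, 145, 157, 188, 206, 214, 221]
  VbrIX CAGCCTT/5: at [13, 28, 52, 121, 157, 174, 225] ⇒ [18, 33, 57, 126, 162, 179, 230]
  PtaIV CACA/1: at [64] ⇒ [65]

Pooled cuts: [18, 33, 45, 57, 65, 80, 94, 109, 118, 126, 145, 157, 162, 165, 179, 188, 192, 206, 214, 221, 230]

Fragments:
  [0,18): 18 bp
  [18,33): 15 bp
  [33,45): 12 bp
  [45,57): 12 bp
  [57,65): 8 bp
  [65,80): 15 bp
  [80,94): 14 bp
  [94,109): 15 bp
  [109,118): 9 bp
  [118,126): 8 bp
  [126,145): 19 bp
  [145,157): 12 bp
  [157,162): 5 bp
  [162,165): 3 bp
  [165,179): 14 bp
  [179,188): 9 bp
  [188,192): 4 bp
  [192,206): 14 bp
  [206,214): 8 bp
  [214,221): 7 bp
  [221,230): 9 bp
  [230,238): 8 bp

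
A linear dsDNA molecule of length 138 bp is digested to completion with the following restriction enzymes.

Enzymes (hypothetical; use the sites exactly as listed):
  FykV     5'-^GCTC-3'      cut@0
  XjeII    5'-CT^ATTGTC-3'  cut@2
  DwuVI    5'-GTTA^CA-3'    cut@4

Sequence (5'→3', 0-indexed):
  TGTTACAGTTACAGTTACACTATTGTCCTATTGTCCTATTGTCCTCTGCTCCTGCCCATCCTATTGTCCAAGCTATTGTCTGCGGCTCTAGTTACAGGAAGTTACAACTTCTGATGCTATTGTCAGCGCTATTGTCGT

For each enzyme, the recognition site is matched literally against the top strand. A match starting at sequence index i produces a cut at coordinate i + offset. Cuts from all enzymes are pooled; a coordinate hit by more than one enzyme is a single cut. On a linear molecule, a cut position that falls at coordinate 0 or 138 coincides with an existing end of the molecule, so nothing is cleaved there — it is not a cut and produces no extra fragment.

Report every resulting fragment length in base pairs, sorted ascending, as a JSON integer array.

Scan for sites:
  FykV GCTC/0: at [47, 84] ⇒ [47, 84]
  XjeII CTATTGTC/2: at [19, 27, 35, 60, 72, 116, 128] ⇒ [21, 29, 37, 62, 74, 118, 130]
  DwuVI GTTACA/4: at [1, 7, 13, 90, 100] ⇒ [5, 11, 17, 94, 104]

Pooled cuts: [5, 11, 17, 21, 29, 37, 47, 62, 74, 84, 94, 104, 118, 130]

Fragments:
  [0,5): 5 bp
  [5,11): 6 bp
  [11,17): 6 bp
  [17,21): 4 bp
  [21,29): 8 bp
  [29,37): 8 bp
  [37,47): 10 bp
  [47,62): 15 bp
  [62,74): 12 bp
  [74,84): 10 bp
  [84,94): 10 bp
  [94,104): 10 bp
  [104,118): 14 bp
  [118,130): 12 bp
  [130,138): 8 bp

[4,5,6,6,8,8,8,10,10,10,10,12,12,14,15]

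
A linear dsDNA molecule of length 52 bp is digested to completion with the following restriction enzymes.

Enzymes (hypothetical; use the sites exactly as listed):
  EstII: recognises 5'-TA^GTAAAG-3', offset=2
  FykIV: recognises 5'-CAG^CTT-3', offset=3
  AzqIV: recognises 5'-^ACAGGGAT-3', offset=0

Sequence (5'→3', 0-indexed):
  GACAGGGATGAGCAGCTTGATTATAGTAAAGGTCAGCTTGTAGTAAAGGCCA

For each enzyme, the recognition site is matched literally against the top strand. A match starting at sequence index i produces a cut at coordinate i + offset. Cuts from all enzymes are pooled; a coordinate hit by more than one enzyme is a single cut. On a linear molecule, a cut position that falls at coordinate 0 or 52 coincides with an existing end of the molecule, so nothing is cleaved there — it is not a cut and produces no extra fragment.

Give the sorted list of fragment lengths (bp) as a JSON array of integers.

Site scan:
  EstII (TAGTAAAG, off=2): starts [23, 40] → cuts [25, 42]
  FykIV (CAGCTT, off=3): starts [12, 33] → cuts [15, 36]
  AzqIV (ACAGGGAT, off=0): starts [1] → cuts [1]

Pooled cuts: [1, 15, 25, 36, 42]

Fragments:
  [0,1): 1 bp
  [1,15): 14 bp
  [15,25): 10 bp
  [25,36): 11 bp
  [36,42): 6 bp
  [42,52): 10 bp

[1,6,10,10,11,14]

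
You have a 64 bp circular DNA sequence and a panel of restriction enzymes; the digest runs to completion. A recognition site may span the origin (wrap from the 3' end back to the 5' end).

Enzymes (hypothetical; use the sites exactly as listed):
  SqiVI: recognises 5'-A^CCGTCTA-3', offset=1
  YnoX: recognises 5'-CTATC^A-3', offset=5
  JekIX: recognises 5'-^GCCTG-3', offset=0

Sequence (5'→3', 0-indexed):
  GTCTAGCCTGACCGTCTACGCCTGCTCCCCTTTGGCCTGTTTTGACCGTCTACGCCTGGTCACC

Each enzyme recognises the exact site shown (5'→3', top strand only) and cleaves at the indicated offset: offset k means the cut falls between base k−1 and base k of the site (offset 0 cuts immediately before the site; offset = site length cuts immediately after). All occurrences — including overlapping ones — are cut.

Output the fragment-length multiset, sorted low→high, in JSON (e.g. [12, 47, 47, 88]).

[6,7,8,8,9,11,15]

Per-enzyme occurrences:
  SqiVI ACCGTCTA/1: at [10, 44, 61] ⇒ [11, 45, 62]
  YnoX (CTATCA, off=5): no sites
  JekIX GCCTG/0: at [5, 19, 34, 53] ⇒ [5, 19, 34, 53]

Pooled cuts: [5, 11, 19, 34, 45, 53, 62]

Fragments:
  5→11: 6 bp
  11→19: 8 bp
  19→34: 15 bp
  34→45: 11 bp
  45→53: 8 bp
  53→62: 9 bp
  62→5 (wrap): 64-62+5 = 7 bp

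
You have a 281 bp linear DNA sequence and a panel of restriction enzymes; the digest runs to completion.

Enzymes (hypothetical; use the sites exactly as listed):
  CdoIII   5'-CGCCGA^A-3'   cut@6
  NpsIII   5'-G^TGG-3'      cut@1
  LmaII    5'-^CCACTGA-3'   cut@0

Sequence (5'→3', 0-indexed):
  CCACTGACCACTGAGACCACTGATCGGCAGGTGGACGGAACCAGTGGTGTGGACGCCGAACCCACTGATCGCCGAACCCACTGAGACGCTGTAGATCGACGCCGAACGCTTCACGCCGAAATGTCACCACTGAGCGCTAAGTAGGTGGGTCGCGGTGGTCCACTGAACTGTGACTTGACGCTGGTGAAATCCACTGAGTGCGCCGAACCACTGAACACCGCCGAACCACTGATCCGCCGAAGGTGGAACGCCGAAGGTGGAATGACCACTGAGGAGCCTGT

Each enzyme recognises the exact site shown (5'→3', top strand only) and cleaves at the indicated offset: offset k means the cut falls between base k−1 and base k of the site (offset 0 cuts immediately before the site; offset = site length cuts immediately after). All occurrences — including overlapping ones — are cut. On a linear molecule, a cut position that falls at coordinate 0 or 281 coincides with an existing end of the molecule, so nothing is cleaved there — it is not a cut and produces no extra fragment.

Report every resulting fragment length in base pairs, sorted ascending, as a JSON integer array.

[1,1,2,2,3,3,4,5,7,7,8,9,10,10,11,13,14,14,15,15,16,16,17,19,28,31]

Site scan:
  CdoIII (CGCCGAA, off=6): starts [53, 69, 99, 113, 200, 218, 234, 248] → cuts [59, 75, 105, 119, 206, 224, 240, 254]
  NpsIII (GTGG, off=1): starts [30, 43, 48, 144, 154, 242, 256] → cuts [31, 44, 49, 145, 155, 243, 257]
  LmaII (CCACTGA, off=0): starts [0, 7, 16, 61, 77, 126, 159, 190, 207, 225, 265] → cuts [7, 16, 61, 77, 126, 159, 190, 207, 225, 265] (position 0 is a terminus of the linear molecule — no cut)

Pooled cuts: [7, 16, 31, 44, 49, 59, 61, 75, 77, 105, 119, 126, 145, 155, 159, 190, 206, 207, 224, 225, 240, 243, 254, 257, 265]

Fragment lengths:
  [0,7): 7 bp
  [7,16): 9 bp
  [16,31): 15 bp
  [31,44): 13 bp
  [44,49): 5 bp
  [49,59): 10 bp
  [59,61): 2 bp
  [61,75): 14 bp
  [75,77): 2 bp
  [77,105): 28 bp
  [105,119): 14 bp
  [119,126): 7 bp
  [126,145): 19 bp
  [145,155): 10 bp
  [155,159): 4 bp
  [159,190): 31 bp
  [190,206): 16 bp
  [206,207): 1 bp
  [207,224): 17 bp
  [224,225): 1 bp
  [225,240): 15 bp
  [240,243): 3 bp
  [243,254): 11 bp
  [254,257): 3 bp
  [257,265): 8 bp
  [265,281): 16 bp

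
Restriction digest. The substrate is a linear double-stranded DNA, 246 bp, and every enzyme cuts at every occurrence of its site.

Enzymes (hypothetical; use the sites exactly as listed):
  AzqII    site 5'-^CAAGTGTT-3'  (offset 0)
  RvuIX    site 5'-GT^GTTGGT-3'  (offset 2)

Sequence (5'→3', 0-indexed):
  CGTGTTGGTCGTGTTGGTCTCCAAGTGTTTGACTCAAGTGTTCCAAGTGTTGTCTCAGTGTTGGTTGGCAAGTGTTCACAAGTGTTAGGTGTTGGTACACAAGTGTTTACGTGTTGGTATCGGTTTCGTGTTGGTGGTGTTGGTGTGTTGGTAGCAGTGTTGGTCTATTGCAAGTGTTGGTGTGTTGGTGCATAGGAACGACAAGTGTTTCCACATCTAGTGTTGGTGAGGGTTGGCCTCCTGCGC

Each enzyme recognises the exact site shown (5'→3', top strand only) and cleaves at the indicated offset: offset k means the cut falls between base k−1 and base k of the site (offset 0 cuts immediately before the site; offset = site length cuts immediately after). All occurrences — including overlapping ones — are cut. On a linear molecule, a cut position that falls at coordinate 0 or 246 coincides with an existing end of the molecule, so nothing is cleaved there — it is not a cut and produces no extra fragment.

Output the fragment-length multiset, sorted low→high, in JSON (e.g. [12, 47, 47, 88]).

Per-enzyme occurrences:
  AzqII CAAGTGTT/0: at [21, 34, 43, 68, 78, 99, 170, 201] ⇒ [21, 34, 43, 68, 78, 99, 170, 201]
  RvuIX GTGTTGGT/2: at [1, 10, 57, 88, 110, 127, 136, 144, 156, 173, 181, 219] ⇒ [3, 12, 59, 90, 112, 129, 138, 146, 158, 175, 183, 221]

All cut coordinates (distinct, sorted): [3, 12, 21, 34, 43, 59, 68, 78, 90, 99, 112, 129, 138, 146, 158, 170, 175, 183, 201, 221]

Fragments:
  [0,3): 3 bp
  [3,12): 9 bp
  [12,21): 9 bp
  [21,34): 13 bp
  [34,43): 9 bp
  [43,59): 16 bp
  [59,68): 9 bp
  [68,78): 10 bp
  [78,90): 12 bp
  [90,99): 9 bp
  [99,112): 13 bp
  [112,129): 17 bp
  [129,138): 9 bp
  [138,146): 8 bp
  [146,158): 12 bp
  [158,170): 12 bp
  [170,175): 5 bp
  [175,183): 8 bp
  [183,201): 18 bp
  [201,221): 20 bp
  [221,246): 25 bp

[3,5,8,8,9,9,9,9,9,9,10,12,12,12,13,13,16,17,18,20,25]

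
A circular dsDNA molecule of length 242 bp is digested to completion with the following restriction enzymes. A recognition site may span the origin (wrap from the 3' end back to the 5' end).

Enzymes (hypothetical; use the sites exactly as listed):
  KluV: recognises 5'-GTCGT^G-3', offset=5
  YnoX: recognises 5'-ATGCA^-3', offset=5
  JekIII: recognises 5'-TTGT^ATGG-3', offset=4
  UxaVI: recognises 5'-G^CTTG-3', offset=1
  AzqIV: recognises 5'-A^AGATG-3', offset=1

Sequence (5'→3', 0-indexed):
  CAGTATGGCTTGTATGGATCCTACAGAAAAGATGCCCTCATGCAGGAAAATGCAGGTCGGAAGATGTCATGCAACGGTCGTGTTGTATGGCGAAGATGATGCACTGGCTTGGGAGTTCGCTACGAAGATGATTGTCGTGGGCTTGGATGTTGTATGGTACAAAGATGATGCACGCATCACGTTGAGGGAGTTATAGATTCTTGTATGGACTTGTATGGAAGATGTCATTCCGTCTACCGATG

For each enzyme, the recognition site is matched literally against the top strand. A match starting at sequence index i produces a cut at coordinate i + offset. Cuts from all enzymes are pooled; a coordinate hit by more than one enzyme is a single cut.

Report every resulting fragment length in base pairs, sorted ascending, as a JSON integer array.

Site scan:
  KluV GTCGTG/5: at [76, 133] ⇒ [81, 138]
  YnoX ATGCA/5: at [39, 49, 68, 98, 167, 239] ⇒ [2, 44, 54, 73, 103, 172]
  JekIII TTGTATGG/4: at [9, 82, 149, 200, 210] ⇒ [13, 86, 153, 204, 214]
  UxaVI GCTTG/1: at [7, 106, 140] ⇒ [8, 107, 141]
  AzqIV AAGATG/1: at [28, 60, 92, 124, 161, 218] ⇒ [29, 61, 93, 125, 162, 219]

Pooled cuts: [2, 8, 13, 29, 44, 54, 61, 73, 81, 86, 93, 103, 107, 125, 138, 141, 153, 162, 172, 204, 214, 219]

Fragments:
  2→8: 6 bp
  8→13: 5 bp
  13→29: 16 bp
  29→44: 15 bp
  44→54: 10 bp
  54→61: 7 bp
  61→73: 12 bp
  73→81: 8 bp
  81→86: 5 bp
  86→93: 7 bp
  93→103: 10 bp
  103→107: 4 bp
  107→125: 18 bp
  125→138: 13 bp
  138→141: 3 bp
  141→153: 12 bp
  153→162: 9 bp
  162→172: 10 bp
  172→204: 32 bp
  204→214: 10 bp
  214→219: 5 bp
  219→2 (wrap): 242-219+2 = 25 bp

[3,4,5,5,5,6,7,7,8,9,10,10,10,10,12,12,13,15,16,18,25,32]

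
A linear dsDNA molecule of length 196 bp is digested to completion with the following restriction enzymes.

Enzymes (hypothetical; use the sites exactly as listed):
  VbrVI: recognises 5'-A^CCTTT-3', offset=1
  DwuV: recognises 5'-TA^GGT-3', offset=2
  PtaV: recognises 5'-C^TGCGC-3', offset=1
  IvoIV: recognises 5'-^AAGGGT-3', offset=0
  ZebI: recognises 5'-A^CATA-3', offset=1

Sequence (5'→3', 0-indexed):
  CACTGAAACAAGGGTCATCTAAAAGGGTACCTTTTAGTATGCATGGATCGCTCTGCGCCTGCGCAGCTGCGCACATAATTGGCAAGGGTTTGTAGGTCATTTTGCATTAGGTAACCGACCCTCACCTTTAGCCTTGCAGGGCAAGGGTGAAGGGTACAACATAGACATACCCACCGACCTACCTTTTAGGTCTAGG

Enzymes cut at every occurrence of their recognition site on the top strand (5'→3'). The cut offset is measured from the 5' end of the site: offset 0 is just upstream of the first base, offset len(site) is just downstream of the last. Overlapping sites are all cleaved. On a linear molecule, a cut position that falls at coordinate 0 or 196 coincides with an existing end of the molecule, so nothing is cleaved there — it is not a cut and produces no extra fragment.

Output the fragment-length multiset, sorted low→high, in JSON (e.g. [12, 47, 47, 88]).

Scan for sites:
  VbrVI ACCTTT/1: at [28, 123, 180] ⇒ [29, 124, 181]
  DwuV TAGGT/2: at [92, 107, 186] ⇒ [94, 109, 188]
  PtaV CTGCGC/1: at [52, 58, 66] ⇒ [53, 59, 67]
  IvoIV AAGGGT/0: at [9, 22, 83, 142, 149] ⇒ [9, 22, 83, 142, 149]
  ZebI ACATA/1: at [72, 158, 164] ⇒ [73, 159, 165]

All cut coordinates (distinct, sorted): [9, 22, 29, 53, 59, 67, 73, 83, 94, 109, 124, 142, 149, 159, 165, 181, 188]

Fragment lengths:
  [0,9): 9 bp
  [9,22): 13 bp
  [22,29): 7 bp
  [29,53): 24 bp
  [53,59): 6 bp
  [59,67): 8 bp
  [67,73): 6 bp
  [73,83): 10 bp
  [83,94): 11 bp
  [94,109): 15 bp
  [109,124): 15 bp
  [124,142): 18 bp
  [142,149): 7 bp
  [149,159): 10 bp
  [159,165): 6 bp
  [165,181): 16 bp
  [181,188): 7 bp
  [188,196): 8 bp

[6,6,6,7,7,7,8,8,9,10,10,11,13,15,15,16,18,24]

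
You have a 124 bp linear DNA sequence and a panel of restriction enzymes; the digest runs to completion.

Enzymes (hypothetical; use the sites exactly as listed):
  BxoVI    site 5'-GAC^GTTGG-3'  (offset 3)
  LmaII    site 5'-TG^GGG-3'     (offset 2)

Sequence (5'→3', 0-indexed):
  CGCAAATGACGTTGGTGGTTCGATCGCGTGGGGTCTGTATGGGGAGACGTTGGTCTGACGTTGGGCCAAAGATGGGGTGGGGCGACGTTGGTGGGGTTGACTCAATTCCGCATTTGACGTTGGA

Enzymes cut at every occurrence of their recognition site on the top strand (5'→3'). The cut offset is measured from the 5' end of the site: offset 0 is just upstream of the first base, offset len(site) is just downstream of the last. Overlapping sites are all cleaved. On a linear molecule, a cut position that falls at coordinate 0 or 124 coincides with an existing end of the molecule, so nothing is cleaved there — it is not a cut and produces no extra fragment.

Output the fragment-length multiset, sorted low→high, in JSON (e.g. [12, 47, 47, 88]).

Scan for sites:
  BxoVI (GACGTTGG, off=3): starts [7, 45, 56, 83, 115] → cuts [10, 48, 59, 86, 118]
  LmaII (TGGGG, off=2): starts [28, 39, 72, 77, 91] → cuts [30, 41, 74, 79, 93]

All cut coordinates (distinct, sorted): [10, 30, 41, 48, 59, 74, 79, 86, 93, 118]

Fragment lengths:
  [0,10): 10 bp
  [10,30): 20 bp
  [30,41): 11 bp
  [41,48): 7 bp
  [48,59): 11 bp
  [59,74): 15 bp
  [74,79): 5 bp
  [79,86): 7 bp
  [86,93): 7 bp
  [93,118): 25 bp
  [118,124): 6 bp

[5,6,7,7,7,10,11,11,15,20,25]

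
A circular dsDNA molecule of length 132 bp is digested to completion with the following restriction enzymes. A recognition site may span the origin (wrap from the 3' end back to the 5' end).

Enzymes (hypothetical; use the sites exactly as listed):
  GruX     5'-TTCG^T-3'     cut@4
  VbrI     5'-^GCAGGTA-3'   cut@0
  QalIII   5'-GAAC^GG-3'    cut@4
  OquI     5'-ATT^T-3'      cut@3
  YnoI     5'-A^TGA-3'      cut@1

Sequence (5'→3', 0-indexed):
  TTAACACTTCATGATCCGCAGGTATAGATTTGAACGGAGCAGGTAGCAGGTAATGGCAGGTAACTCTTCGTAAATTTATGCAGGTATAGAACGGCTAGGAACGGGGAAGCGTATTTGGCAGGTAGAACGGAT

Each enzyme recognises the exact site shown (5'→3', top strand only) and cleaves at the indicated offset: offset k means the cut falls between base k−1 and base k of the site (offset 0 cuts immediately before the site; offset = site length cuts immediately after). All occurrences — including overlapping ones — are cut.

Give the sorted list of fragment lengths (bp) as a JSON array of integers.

[2,3,3,5,5,6,6,7,10,10,10,11,13,13,13,15]

Site scan:
  GruX (TTCGT, off=4): starts [66] → cuts [70]
  VbrI (GCAGGTA, off=0): starts [17, 38, 45, 55, 79, 117] → cuts [17, 38, 45, 55, 79, 117]
  QalIII (GAACGG, off=4): starts [31, 88, 98, 124] → cuts [35, 92, 102, 128]
  OquI (ATTT, off=3): starts [27, 73, 112, 130] → cuts [1, 30, 76, 115]
  YnoI (ATGA, off=1): starts [10] → cuts [11]

All cut coordinates (distinct, sorted): [1, 11, 17, 30, 35, 38, 45, 55, 70, 76, 79, 92, 102, 115, 117, 128]

Fragment lengths:
  1→11: 10 bp
  11→17: 6 bp
  17→30: 13 bp
  30→35: 5 bp
  35→38: 3 bp
  38→45: 7 bp
  45→55: 10 bp
  55→70: 15 bp
  70→76: 6 bp
  76→79: 3 bp
  79→92: 13 bp
  92→102: 10 bp
  102→115: 13 bp
  115→117: 2 bp
  117→128: 11 bp
  128→1 (wrap): 132-128+1 = 5 bp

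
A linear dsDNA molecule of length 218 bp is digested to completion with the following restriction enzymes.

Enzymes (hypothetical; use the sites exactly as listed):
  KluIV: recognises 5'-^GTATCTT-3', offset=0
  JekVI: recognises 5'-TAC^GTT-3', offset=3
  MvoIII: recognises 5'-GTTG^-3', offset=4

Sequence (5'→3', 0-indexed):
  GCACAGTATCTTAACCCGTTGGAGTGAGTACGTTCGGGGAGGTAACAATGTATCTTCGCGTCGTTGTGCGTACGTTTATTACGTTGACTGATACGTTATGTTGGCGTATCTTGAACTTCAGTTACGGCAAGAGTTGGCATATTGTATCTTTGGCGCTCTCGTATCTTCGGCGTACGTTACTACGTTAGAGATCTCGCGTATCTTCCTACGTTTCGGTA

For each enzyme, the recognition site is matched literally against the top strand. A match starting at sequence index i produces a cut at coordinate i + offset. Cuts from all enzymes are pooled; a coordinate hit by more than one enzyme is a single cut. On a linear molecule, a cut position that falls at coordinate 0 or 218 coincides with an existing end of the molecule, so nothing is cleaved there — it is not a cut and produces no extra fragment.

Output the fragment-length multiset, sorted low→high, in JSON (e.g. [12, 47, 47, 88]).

[2,4,5,7,7,8,8,9,9,9,10,12,14,15,16,17,17,18,31]

Per-enzyme occurrences:
  KluIV (GTATCTT, off=0): starts [5, 49, 105, 143, 160, 197] → cuts [5, 49, 105, 143, 160, 197]
  JekVI (TACGTT, off=3): starts [28, 70, 79, 91, 172, 180, 206] → cuts [31, 73, 82, 94, 175, 183, 209]
  MvoIII (GTTG, off=4): starts [17, 62, 82, 99, 132] → cuts [21, 66, 86, 103, 136]

Pooled cuts: [5, 21, 31, 49, 66, 73, 82, 86, 94, 103, 105, 136, 143, 160, 175, 183, 197, 209]

Fragments:
  [0,5): 5 bp
  [5,21): 16 bp
  [21,31): 10 bp
  [31,49): 18 bp
  [49,66): 17 bp
  [66,73): 7 bp
  [73,82): 9 bp
  [82,86): 4 bp
  [86,94): 8 bp
  [94,103): 9 bp
  [103,105): 2 bp
  [105,136): 31 bp
  [136,143): 7 bp
  [143,160): 17 bp
  [160,175): 15 bp
  [175,183): 8 bp
  [183,197): 14 bp
  [197,209): 12 bp
  [209,218): 9 bp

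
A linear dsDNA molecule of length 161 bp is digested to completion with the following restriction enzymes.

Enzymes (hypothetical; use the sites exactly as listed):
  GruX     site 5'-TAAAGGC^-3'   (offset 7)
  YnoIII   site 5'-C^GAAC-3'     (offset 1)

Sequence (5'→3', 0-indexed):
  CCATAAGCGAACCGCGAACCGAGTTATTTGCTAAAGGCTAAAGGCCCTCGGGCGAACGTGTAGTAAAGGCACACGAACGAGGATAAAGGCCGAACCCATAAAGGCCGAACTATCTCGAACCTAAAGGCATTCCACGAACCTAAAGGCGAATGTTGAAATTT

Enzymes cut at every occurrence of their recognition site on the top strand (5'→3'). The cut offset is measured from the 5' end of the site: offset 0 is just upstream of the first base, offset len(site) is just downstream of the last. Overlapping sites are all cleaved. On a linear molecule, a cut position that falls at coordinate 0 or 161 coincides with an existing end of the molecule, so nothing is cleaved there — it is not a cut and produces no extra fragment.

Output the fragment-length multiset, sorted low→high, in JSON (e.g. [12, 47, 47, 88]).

[1,1,4,7,7,7,8,8,10,12,12,14,14,16,17,23]

Scan for sites:
  GruX TAAAGGC/7: at [31, 38, 63, 83, 98, 121, 140] ⇒ [38, 45, 70, 90, 105, 128, 147]
  YnoIII CGAAC/1: at [7, 14, 52, 73, 90, 105, 115, 134] ⇒ [8, 15, 53, 74, 91, 106, 116, 135]

All cut coordinates (distinct, sorted): [8, 15, 38, 45, 53, 70, 74, 90, 91, 105, 106, 116, 128, 135, 147]

Fragments:
  [0,8): 8 bp
  [8,15): 7 bp
  [15,38): 23 bp
  [38,45): 7 bp
  [45,53): 8 bp
  [53,70): 17 bp
  [70,74): 4 bp
  [74,90): 16 bp
  [90,91): 1 bp
  [91,105): 14 bp
  [105,106): 1 bp
  [106,116): 10 bp
  [116,128): 12 bp
  [128,135): 7 bp
  [135,147): 12 bp
  [147,161): 14 bp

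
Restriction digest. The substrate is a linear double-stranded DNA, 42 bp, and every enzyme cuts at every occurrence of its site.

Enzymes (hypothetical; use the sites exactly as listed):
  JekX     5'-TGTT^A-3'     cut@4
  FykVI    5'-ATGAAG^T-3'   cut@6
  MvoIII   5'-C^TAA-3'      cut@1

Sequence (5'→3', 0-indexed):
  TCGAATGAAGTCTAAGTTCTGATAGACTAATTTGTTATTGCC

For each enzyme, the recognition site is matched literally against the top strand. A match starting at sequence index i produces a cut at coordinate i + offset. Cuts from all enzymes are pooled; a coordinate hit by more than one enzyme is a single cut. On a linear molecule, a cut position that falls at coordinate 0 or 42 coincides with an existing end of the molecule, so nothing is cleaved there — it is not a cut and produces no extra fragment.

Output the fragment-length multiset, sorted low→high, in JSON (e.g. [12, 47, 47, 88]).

[2,6,9,10,15]

Site scan:
  JekX (TGTTA, off=4): starts [32] → cuts [36]
  FykVI (ATGAAGT, off=6): starts [4] → cuts [10]
  MvoIII (CTAA, off=1): starts [11, 26] → cuts [12, 27]

All cut coordinates (distinct, sorted): [10, 12, 27, 36]

Fragments:
  [0,10): 10 bp
  [10,12): 2 bp
  [12,27): 15 bp
  [27,36): 9 bp
  [36,42): 6 bp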